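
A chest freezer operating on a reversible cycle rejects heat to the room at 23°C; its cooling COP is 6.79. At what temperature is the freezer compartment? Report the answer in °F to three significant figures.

For a Carnot refrigerator COP_R = T_C/(T_H − T_C), so T_C = COP·T_H/(1 + COP).
With T_H = 296.15 K, T_C = 6.79 × 296.15/7.790 = 258.13 K.
Converting, 258.13 K = 4.97°F.

4.97 °F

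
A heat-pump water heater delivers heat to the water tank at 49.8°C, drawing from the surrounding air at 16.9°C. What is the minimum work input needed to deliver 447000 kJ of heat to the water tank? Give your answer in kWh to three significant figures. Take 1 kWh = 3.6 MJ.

In absolute terms T_C = 290.05 K and T_H = 322.95 K, so ΔT = 32.90 K.
The reversible limit is COP_HP = T_H/ΔT = 9.816, so W_min = Q_H/COP = Q_H·ΔT/T_H.
W_min = 447000 × 32.90/322.95 = 45540 kJ = 12.65 kWh.

12.6 kWh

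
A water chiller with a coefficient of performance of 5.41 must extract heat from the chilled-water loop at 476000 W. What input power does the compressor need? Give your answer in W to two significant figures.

Ẇ = Q̇_C/COP = 476000/5.41 = 87990 W.

88000 W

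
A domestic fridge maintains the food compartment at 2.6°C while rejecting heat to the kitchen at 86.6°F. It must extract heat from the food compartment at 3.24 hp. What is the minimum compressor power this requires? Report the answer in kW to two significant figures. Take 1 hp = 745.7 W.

In absolute terms T_C = 275.75 K and T_H = 303.48 K, so ΔT = 27.73 K.
COP_Carnot = T_C/ΔT = 275.75/27.73 = 9.943.
Ẇ_min = Q̇/COP_Carnot = 3.240/9.943 = 0.3259 hp = 0.2430 kW.

0.24 kW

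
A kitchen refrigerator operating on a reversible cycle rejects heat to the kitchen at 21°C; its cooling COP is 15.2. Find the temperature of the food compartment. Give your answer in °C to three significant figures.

For a Carnot refrigerator COP_R = T_C/(T_H − T_C), so T_C = COP·T_H/(1 + COP).
With T_H = 294.15 K, T_C = 15.2 × 294.15/16.20 = 275.99 K.
Converting, 275.99 K = 2.84°C.

2.84 °C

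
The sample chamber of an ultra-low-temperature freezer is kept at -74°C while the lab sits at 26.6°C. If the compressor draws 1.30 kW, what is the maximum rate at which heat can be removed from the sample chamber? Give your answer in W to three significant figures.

In absolute terms T_C = 199.15 K and T_H = 299.75 K, so ΔT = 100.6 K.
COP_Carnot = T_C/ΔT = 199.15/100.6 = 1.980.
Q̇_max = COP_Carnot × Ẇ = 1.980 × 1.300 kW = 2.574 kW = 2574 W.

2570 W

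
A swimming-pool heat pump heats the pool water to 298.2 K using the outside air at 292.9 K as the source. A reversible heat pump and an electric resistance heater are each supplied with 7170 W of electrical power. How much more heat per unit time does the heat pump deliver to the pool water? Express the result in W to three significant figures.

396000 W

The reservoir spacing is ΔT = 298.2 − 292.9 = 5.300 K.
COP_Carnot = T_H/ΔT = 298.20/5.300 = 56.26.
The heat pump delivers Q̇_H = COP × Ẇ = 403400 W; the resistance heater delivers Ẇ = 7170 W.
Extra = (COP − 1)·Ẇ = 396200 W.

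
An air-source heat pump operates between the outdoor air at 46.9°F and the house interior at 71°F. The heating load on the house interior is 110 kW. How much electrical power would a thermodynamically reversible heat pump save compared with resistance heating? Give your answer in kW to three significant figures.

In absolute terms T_C = 281.43 K and T_H = 294.82 K, so ΔT = 13.39 K.
COP_Carnot = T_H/ΔT = 294.82/13.39 = 22.02.
Resistance heating needs Ẇ_res = Q̇_H = 110.0 kW; the reversible heat pump needs only Ẇ_hp = Q̇_H/COP = 4.996 kW.
Saving = 110.0 − 4.996 = 105.0 kW.

105 kW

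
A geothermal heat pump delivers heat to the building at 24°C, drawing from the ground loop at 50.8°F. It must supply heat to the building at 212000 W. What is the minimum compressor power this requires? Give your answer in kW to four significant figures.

9.671 kW

In absolute terms T_C = 283.59 K and T_H = 297.15 K, so ΔT = 13.56 K.
COP_Carnot = T_H/ΔT = 297.15/13.56 = 21.92.
Ẇ_min = Q̇/COP_Carnot = 212000/21.92 = 9671 W = 9.671 kW.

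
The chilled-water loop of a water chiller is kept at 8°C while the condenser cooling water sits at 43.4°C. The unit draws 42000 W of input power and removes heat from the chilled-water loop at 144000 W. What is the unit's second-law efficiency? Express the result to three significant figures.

0.432

COP_actual = Q̇_C/Ẇ = 144000/42000 = 3.429.
In absolute terms T_C = 281.15 K and T_H = 316.55 K, so ΔT = 35.40 K.
COP_Carnot = T_C/ΔT = 281.15/35.40 = 7.942.
η_II = COP_actual/COP_Carnot = 3.429/7.942 = 0.4317.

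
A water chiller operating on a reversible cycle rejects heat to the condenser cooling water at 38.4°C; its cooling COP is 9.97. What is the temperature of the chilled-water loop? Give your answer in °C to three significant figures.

10.0 °C

For a Carnot refrigerator COP_R = T_C/(T_H − T_C), so T_C = COP·T_H/(1 + COP).
With T_H = 311.55 K, T_C = 9.97 × 311.55/10.97 = 283.15 K.
Converting, 283.15 K = 10.00°C.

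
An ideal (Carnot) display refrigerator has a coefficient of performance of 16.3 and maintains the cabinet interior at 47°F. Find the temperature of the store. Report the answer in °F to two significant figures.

78 °F

COP_R = T_C/(T_H − T_C) gives T_H − T_C = T_C/COP.
With T_C = 281.48 K, T_H = 281.48 × (1 + 1/16.3) = 298.75 K.
Converting, 298.75 K = 78.08°F.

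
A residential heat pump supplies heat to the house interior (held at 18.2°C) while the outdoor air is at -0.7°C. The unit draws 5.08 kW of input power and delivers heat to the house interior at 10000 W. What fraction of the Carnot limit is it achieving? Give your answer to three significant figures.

0.128

Converting, Q̇_H = 10000 W = 10.00 kW, so COP_actual = Q̇_H/Ẇ = 10.00/5.080 = 1.969.
In absolute terms T_C = 272.45 K and T_H = 291.35 K, so ΔT = 18.90 K.
COP_Carnot = T_H/ΔT = 291.35/18.90 = 15.42.
η_II = COP_actual/COP_Carnot = 1.969/15.42 = 0.1277.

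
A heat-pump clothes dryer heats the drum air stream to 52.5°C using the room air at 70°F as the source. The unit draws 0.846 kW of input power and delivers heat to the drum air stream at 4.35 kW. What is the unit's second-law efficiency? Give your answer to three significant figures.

COP_actual = Q̇_H/Ẇ = 4.350/0.8460 = 5.142.
In absolute terms T_C = 294.26 K and T_H = 325.65 K, so ΔT = 31.39 K.
COP_Carnot = T_H/ΔT = 325.65/31.39 = 10.37.
η_II = COP_actual/COP_Carnot = 5.142/10.37 = 0.4956.

0.496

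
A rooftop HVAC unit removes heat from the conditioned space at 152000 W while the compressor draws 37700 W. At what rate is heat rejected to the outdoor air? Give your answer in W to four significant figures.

189700 W

For a cyclic device the first law requires Q̇_H = Q̇_C + Ẇ.
Q̇_H = Q̇_C + Ẇ = 189700 W.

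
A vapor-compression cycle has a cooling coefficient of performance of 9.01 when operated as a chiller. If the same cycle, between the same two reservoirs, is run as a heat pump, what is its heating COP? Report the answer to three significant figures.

The first law on one cycle gives Q_H = Q_C + W, so Q_H/W = Q_C/W + 1.
COP_HP = COP_R + 1 = 9.01 + 1 = 10.01.

10.0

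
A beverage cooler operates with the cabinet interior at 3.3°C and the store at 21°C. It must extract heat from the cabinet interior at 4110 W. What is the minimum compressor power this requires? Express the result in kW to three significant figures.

In absolute terms T_C = 276.45 K and T_H = 294.15 K, so ΔT = 17.70 K.
COP_Carnot = T_C/ΔT = 276.45/17.70 = 15.62.
Ẇ_min = Q̇/COP_Carnot = 4110/15.62 = 263.1 W = 0.2631 kW.

0.263 kW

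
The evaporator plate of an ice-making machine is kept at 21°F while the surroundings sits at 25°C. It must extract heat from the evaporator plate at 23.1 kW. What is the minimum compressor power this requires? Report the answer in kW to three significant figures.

2.69 kW

In absolute terms T_C = 267.04 K and T_H = 298.15 K, so ΔT = 31.11 K.
COP_Carnot = T_C/ΔT = 267.04/31.11 = 8.583.
Ẇ_min = Q̇/COP_Carnot = 23.10/8.583 = 2.691 kW.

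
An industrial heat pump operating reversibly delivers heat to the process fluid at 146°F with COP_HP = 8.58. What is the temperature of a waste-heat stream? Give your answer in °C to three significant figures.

COP_HP = T_H/(T_H − T_C) gives T_H − T_C = T_H/COP.
With T_H = 336.48 K, T_C = 336.48 × (1 − 1/8.58) = 297.27 K.
Converting, 297.27 K = 24.12°C.

24.1 °C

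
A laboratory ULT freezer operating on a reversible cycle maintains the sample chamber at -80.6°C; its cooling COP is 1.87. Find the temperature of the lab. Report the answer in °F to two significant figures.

COP_R = T_C/(T_H − T_C) gives T_H − T_C = T_C/COP.
With T_C = 192.55 K, T_H = 192.55 × (1 + 1/1.87) = 295.52 K.
Converting, 295.52 K = 72.26°F.

72 °F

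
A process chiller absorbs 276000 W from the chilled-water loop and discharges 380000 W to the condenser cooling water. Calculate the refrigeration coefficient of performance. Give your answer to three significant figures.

The first law gives Q̇_H = Q̇_C + Ẇ, so the three rates are Q̇_C = 276000, Q̇_H = 380000, Ẇ = 104000 W.
COP_R = Q̇_C/Ẇ = 276000/104000 = 2.654.

2.65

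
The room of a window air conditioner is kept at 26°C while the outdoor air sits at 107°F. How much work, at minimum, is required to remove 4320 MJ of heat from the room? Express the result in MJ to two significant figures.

In absolute terms T_C = 299.15 K and T_H = 314.82 K, so ΔT = 15.67 K.
The reversible limit is COP_R = T_C/ΔT = 19.09, so W_min = Q_C/COP = Q_C·ΔT/T_C.
W_min = 4320 × 15.67/299.15 = 226.2 MJ.

230 MJ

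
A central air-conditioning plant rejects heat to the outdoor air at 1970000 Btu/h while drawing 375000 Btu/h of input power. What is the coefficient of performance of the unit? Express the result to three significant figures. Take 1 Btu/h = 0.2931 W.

4.25

The first law gives Q̇_H = Q̇_C + Ẇ, so the three rates are Q̇_C = 1595000, Q̇_H = 1970000, Ẇ = 375000 Btu/h.
COP_R = Q̇_C/Ẇ = 1595000/375000 = 4.253.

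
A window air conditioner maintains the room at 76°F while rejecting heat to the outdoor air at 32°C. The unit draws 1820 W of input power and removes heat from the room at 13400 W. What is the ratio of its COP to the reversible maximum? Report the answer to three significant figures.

COP_actual = Q̇_C/Ẇ = 13400/1820 = 7.363.
In absolute terms T_C = 297.59 K and T_H = 305.15 K, so ΔT = 7.556 K.
COP_Carnot = T_C/ΔT = 297.59/7.556 = 39.39.
η_II = COP_actual/COP_Carnot = 7.363/39.39 = 0.1869.

0.187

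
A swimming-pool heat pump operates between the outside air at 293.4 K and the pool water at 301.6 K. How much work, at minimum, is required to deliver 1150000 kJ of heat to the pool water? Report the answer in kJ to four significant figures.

31270 kJ

The reservoir spacing is ΔT = 301.6 − 293.4 = 8.200 K.
The reversible limit is COP_HP = T_H/ΔT = 36.78, so W_min = Q_H/COP = Q_H·ΔT/T_H.
W_min = 1150000 × 8.200/301.60 = 31270 kJ.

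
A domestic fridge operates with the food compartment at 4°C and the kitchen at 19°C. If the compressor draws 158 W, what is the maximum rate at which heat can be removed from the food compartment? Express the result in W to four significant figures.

In absolute terms T_C = 277.15 K and T_H = 292.15 K, so ΔT = 15.00 K.
COP_Carnot = T_C/ΔT = 277.15/15.00 = 18.48.
Q̇_max = COP_Carnot × Ẇ = 18.48 × 158.0 W = 2919 W.

2919 W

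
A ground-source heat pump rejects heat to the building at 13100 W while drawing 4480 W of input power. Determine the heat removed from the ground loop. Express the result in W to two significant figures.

For a cyclic device the first law requires Q̇_H = Q̇_C + Ẇ.
Q̇_C = Q̇_H − Ẇ = 8620 W.

8600 W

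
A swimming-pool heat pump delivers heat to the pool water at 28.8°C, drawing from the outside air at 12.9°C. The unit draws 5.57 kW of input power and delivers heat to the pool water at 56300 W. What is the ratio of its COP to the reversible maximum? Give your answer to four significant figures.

0.5322

Converting, Q̇_H = 56300 W = 56.30 kW, so COP_actual = Q̇_H/Ẇ = 56.30/5.570 = 10.11.
In absolute terms T_C = 286.05 K and T_H = 301.95 K, so ΔT = 15.90 K.
COP_Carnot = T_H/ΔT = 301.95/15.90 = 18.99.
η_II = COP_actual/COP_Carnot = 10.11/18.99 = 0.5322.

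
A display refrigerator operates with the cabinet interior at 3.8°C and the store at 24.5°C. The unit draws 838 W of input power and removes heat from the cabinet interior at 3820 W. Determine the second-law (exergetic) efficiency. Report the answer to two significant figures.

0.34

COP_actual = Q̇_C/Ẇ = 3820/838.0 = 4.558.
In absolute terms T_C = 276.95 K and T_H = 297.65 K, so ΔT = 20.70 K.
COP_Carnot = T_C/ΔT = 276.95/20.70 = 13.38.
η_II = COP_actual/COP_Carnot = 4.558/13.38 = 0.3407.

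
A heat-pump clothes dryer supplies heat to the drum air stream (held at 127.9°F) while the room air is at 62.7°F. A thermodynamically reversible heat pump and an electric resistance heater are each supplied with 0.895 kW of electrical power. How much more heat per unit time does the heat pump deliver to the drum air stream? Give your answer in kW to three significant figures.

7.17 kW

In absolute terms T_C = 290.21 K and T_H = 326.43 K, so ΔT = 36.22 K.
COP_Carnot = T_H/ΔT = 326.43/36.22 = 9.012.
The heat pump delivers Q̇_H = COP × Ẇ = 8.066 kW; the resistance heater delivers Ẇ = 0.8950 kW.
Extra = (COP − 1)·Ẇ = 7.171 kW.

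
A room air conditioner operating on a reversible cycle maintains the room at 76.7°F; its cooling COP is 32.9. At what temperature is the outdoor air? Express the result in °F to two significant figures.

COP_R = T_C/(T_H − T_C) gives T_H − T_C = T_C/COP.
With T_C = 297.98 K, T_H = 297.98 × (1 + 1/32.9) = 307.04 K.
Converting, 307.04 K = 93.00°F.

93 °F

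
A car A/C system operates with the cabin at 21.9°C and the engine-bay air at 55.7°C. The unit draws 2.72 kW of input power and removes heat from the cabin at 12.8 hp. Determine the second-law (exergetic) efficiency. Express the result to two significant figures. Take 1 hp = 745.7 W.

0.40

Converting, Q̇_C = 12.80 hp = 9.545 kW, so COP_actual = Q̇_C/Ẇ = 9.545/2.720 = 3.509.
In absolute terms T_C = 295.05 K and T_H = 328.85 K, so ΔT = 33.80 K.
COP_Carnot = T_C/ΔT = 295.05/33.80 = 8.729.
η_II = COP_actual/COP_Carnot = 3.509/8.729 = 0.4020.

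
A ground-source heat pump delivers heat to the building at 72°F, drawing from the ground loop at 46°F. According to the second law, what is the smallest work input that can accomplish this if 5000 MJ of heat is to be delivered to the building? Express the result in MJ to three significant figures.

245 MJ

In absolute terms T_C = 280.93 K and T_H = 295.37 K, so ΔT = 14.44 K.
The reversible limit is COP_HP = T_H/ΔT = 20.45, so W_min = Q_H/COP = Q_H·ΔT/T_H.
W_min = 5000 × 14.44/295.37 = 244.5 MJ.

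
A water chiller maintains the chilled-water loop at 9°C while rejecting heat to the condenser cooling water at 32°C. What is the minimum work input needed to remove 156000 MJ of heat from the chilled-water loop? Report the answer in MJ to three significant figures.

In absolute terms T_C = 282.15 K and T_H = 305.15 K, so ΔT = 23.00 K.
The reversible limit is COP_R = T_C/ΔT = 12.27, so W_min = Q_C/COP = Q_C·ΔT/T_C.
W_min = 156000 × 23.00/282.15 = 12720 MJ.

12700 MJ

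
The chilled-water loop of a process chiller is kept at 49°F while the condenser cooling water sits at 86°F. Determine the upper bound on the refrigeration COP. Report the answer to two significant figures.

In absolute terms T_C = 282.59 K and T_H = 303.15 K, so ΔT = 20.56 K.
For a reversible cycle, COP_Carnot = T_C/ΔT = 282.59/20.56 = 13.75.

14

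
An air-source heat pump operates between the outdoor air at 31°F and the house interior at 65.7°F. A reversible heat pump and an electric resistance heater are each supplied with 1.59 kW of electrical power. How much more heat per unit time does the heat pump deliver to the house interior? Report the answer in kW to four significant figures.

In absolute terms T_C = 272.59 K and T_H = 291.87 K, so ΔT = 19.28 K.
COP_Carnot = T_H/ΔT = 291.87/19.28 = 15.14.
The heat pump delivers Q̇_H = COP × Ẇ = 24.07 kW; the resistance heater delivers Ẇ = 1.590 kW.
Extra = (COP − 1)·Ẇ = 22.48 kW.

22.48 kW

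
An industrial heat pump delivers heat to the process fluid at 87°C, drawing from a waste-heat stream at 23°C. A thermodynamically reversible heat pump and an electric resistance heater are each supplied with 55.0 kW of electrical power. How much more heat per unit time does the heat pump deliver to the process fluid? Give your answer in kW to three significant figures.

255 kW

In absolute terms T_C = 296.15 K and T_H = 360.15 K, so ΔT = 64.00 K.
COP_Carnot = T_H/ΔT = 360.15/64.00 = 5.627.
The heat pump delivers Q̇_H = COP × Ẇ = 309.5 kW; the resistance heater delivers Ẇ = 55.00 kW.
Extra = (COP − 1)·Ẇ = 254.5 kW.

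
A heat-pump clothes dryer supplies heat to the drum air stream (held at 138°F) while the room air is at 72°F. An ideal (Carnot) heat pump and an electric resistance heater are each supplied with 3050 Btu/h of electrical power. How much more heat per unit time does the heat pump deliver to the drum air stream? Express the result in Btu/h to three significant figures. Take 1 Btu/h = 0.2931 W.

In absolute terms T_C = 295.37 K and T_H = 332.04 K, so ΔT = 36.67 K.
COP_Carnot = T_H/ΔT = 332.04/36.67 = 9.056.
The heat pump delivers Q̇_H = COP × Ẇ = 27620 Btu/h; the resistance heater delivers Ẇ = 3050 Btu/h.
Extra = (COP − 1)·Ẇ = 24570 Btu/h.

24600 Btu/h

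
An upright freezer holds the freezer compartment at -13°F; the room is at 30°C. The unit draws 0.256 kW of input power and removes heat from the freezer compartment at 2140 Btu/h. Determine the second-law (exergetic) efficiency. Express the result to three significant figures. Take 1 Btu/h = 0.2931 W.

Converting, Q̇_C = 2140 Btu/h = 0.6272 kW, so COP_actual = Q̇_C/Ẇ = 0.6272/0.2560 = 2.450.
In absolute terms T_C = 248.15 K and T_H = 303.15 K, so ΔT = 55.00 K.
COP_Carnot = T_C/ΔT = 248.15/55.00 = 4.512.
η_II = COP_actual/COP_Carnot = 2.450/4.512 = 0.5430.

0.543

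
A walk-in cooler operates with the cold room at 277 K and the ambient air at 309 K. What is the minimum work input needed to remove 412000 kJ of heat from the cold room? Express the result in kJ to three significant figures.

47600 kJ

The reservoir spacing is ΔT = 309 − 277 = 32.00 K.
The reversible limit is COP_R = T_C/ΔT = 8.656, so W_min = Q_C/COP = Q_C·ΔT/T_C.
W_min = 412000 × 32.00/277.00 = 47600 kJ.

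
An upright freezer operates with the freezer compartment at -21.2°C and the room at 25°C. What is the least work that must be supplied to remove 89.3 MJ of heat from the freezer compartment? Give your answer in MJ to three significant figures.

16.4 MJ

In absolute terms T_C = 251.95 K and T_H = 298.15 K, so ΔT = 46.20 K.
The reversible limit is COP_R = T_C/ΔT = 5.453, so W_min = Q_C/COP = Q_C·ΔT/T_C.
W_min = 89.30 × 46.20/251.95 = 16.37 MJ.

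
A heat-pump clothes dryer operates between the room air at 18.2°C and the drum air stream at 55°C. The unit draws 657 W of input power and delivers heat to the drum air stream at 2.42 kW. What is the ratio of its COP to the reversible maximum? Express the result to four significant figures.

0.4131

Converting, Q̇_H = 2.420 kW = 2420 W, so COP_actual = Q̇_H/Ẇ = 2420/657.0 = 3.683.
In absolute terms T_C = 291.35 K and T_H = 328.15 K, so ΔT = 36.80 K.
COP_Carnot = T_H/ΔT = 328.15/36.80 = 8.917.
η_II = COP_actual/COP_Carnot = 3.683/8.917 = 0.4131.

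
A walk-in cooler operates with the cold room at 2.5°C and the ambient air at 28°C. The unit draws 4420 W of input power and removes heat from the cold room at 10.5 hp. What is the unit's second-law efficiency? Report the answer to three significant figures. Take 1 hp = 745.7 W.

0.164

Converting, Q̇_C = 10.50 hp = 7830 W, so COP_actual = Q̇_C/Ẇ = 7830/4420 = 1.771.
In absolute terms T_C = 275.65 K and T_H = 301.15 K, so ΔT = 25.50 K.
COP_Carnot = T_C/ΔT = 275.65/25.50 = 10.81.
η_II = COP_actual/COP_Carnot = 1.771/10.81 = 0.1639.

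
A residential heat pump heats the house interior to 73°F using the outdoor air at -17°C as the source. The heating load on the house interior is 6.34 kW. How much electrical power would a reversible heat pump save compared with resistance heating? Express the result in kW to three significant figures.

In absolute terms T_C = 256.15 K and T_H = 295.93 K, so ΔT = 39.78 K.
COP_Carnot = T_H/ΔT = 295.93/39.78 = 7.440.
Resistance heating needs Ẇ_res = Q̇_H = 6.340 kW; the reversible heat pump needs only Ẇ_hp = Q̇_H/COP = 0.8522 kW.
Saving = 6.340 − 0.8522 = 5.488 kW.

5.49 kW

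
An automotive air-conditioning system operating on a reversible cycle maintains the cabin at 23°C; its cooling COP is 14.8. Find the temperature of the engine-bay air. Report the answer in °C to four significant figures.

43.01 °C

COP_R = T_C/(T_H − T_C) gives T_H − T_C = T_C/COP.
With T_C = 296.15 K, T_H = 296.15 × (1 + 1/14.8) = 316.16 K.
Converting, 316.16 K = 43.01°C.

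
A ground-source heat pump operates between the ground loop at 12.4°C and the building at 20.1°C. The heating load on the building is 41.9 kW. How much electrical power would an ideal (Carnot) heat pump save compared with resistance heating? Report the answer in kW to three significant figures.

40.8 kW

In absolute terms T_C = 285.55 K and T_H = 293.25 K, so ΔT = 7.700 K.
COP_Carnot = T_H/ΔT = 293.25/7.700 = 38.08.
Resistance heating needs Ẇ_res = Q̇_H = 41.90 kW; the reversible heat pump needs only Ẇ_hp = Q̇_H/COP = 1.100 kW.
Saving = 41.90 − 1.100 = 40.80 kW.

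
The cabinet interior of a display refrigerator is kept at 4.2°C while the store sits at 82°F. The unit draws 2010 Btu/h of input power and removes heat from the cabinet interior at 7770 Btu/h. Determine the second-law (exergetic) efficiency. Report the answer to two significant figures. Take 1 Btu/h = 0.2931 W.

0.33

COP_actual = Q̇_C/Ẇ = 7770/2010 = 3.866.
In absolute terms T_C = 277.35 K and T_H = 300.93 K, so ΔT = 23.58 K.
COP_Carnot = T_C/ΔT = 277.35/23.58 = 11.76.
η_II = COP_actual/COP_Carnot = 3.866/11.76 = 0.3286.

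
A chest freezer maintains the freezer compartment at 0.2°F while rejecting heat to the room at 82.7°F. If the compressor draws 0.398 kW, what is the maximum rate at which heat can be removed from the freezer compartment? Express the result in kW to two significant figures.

2.2 kW

In absolute terms T_C = 255.48 K and T_H = 301.32 K, so ΔT = 45.83 K.
COP_Carnot = T_C/ΔT = 255.48/45.83 = 5.574.
Q̇_max = COP_Carnot × Ẇ = 5.574 × 0.3980 kW = 2.219 kW.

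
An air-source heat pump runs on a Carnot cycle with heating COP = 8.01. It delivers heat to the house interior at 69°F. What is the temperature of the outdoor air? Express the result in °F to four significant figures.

COP_HP = T_H/(T_H − T_C) gives T_H − T_C = T_H/COP.
With T_H = 293.71 K, T_C = 293.71 × (1 − 1/8.01) = 257.04 K.
Converting, 257.04 K = 3.00°F.

2.999 °F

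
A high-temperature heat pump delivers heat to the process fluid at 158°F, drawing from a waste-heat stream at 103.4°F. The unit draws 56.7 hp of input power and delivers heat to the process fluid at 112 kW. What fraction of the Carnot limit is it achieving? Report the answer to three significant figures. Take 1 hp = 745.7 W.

Converting, Q̇_H = 112.0 kW = 150.2 hp, so COP_actual = Q̇_H/Ẇ = 150.2/56.70 = 2.649.
In absolute terms T_C = 312.82 K and T_H = 343.15 K, so ΔT = 30.33 K.
COP_Carnot = T_H/ΔT = 343.15/30.33 = 11.31.
η_II = COP_actual/COP_Carnot = 2.649/11.31 = 0.2342.

0.234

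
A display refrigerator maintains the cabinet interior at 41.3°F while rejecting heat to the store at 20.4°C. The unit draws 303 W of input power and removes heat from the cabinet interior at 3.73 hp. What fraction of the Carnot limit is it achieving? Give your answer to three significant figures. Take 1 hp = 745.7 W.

Converting, Q̇_C = 3.730 hp = 2781 W, so COP_actual = Q̇_C/Ẇ = 2781/303.0 = 9.180.
In absolute terms T_C = 278.32 K and T_H = 293.55 K, so ΔT = 15.23 K.
COP_Carnot = T_C/ΔT = 278.32/15.23 = 18.27.
η_II = COP_actual/COP_Carnot = 9.180/18.27 = 0.5024.

0.502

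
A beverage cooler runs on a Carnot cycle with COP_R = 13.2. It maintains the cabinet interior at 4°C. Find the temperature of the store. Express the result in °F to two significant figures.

77 °F

COP_R = T_C/(T_H − T_C) gives T_H − T_C = T_C/COP.
With T_C = 277.15 K, T_H = 277.15 × (1 + 1/13.2) = 298.15 K.
Converting, 298.15 K = 76.99°F.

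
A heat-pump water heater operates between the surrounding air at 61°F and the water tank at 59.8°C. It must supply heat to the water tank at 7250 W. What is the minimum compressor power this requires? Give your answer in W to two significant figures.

950 W

In absolute terms T_C = 289.26 K and T_H = 332.95 K, so ΔT = 43.69 K.
COP_Carnot = T_H/ΔT = 332.95/43.69 = 7.621.
Ẇ_min = Q̇/COP_Carnot = 7250/7.621 = 951.3 W.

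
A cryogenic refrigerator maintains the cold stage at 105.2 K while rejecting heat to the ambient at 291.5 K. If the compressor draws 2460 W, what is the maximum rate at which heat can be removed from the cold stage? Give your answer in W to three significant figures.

1390 W

The reservoir spacing is ΔT = 291.5 − 105.2 = 186.3 K.
COP_Carnot = T_C/ΔT = 105.20/186.3 = 0.5647.
Q̇_max = COP_Carnot × Ẇ = 0.5647 × 2460 W = 1389 W.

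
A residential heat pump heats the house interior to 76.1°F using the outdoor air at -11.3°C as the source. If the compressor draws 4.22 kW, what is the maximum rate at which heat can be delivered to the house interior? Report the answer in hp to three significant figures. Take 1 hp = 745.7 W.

In absolute terms T_C = 261.85 K and T_H = 297.65 K, so ΔT = 35.80 K.
COP_Carnot = T_H/ΔT = 297.65/35.80 = 8.314.
Q̇_max = COP_Carnot × Ẇ = 8.314 × 4.220 kW = 35.09 kW = 47.05 hp.

47.1 hp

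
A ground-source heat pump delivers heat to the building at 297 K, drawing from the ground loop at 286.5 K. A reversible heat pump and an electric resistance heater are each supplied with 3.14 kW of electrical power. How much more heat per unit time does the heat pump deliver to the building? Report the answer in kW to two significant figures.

The reservoir spacing is ΔT = 297 − 286.5 = 10.50 K.
COP_Carnot = T_H/ΔT = 297.00/10.50 = 28.29.
The heat pump delivers Q̇_H = COP × Ẇ = 88.82 kW; the resistance heater delivers Ẇ = 3.140 kW.
Extra = (COP − 1)·Ẇ = 85.68 kW.

86 kW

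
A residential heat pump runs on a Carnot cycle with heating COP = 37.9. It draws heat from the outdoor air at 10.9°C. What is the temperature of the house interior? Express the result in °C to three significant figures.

18.6 °C

COP_HP = T_H/(T_H − T_C) rearranges to T_H = COP·T_C/(COP − 1).
With T_C = 284.05 K, T_H = 37.9 × 284.05/36.90 = 291.75 K.
Converting, 291.75 K = 18.60°C.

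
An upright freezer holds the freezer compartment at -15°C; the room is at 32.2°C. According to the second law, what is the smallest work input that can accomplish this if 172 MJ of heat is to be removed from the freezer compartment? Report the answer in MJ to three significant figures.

In absolute terms T_C = 258.15 K and T_H = 305.35 K, so ΔT = 47.20 K.
The reversible limit is COP_R = T_C/ΔT = 5.469, so W_min = Q_C/COP = Q_C·ΔT/T_C.
W_min = 172.0 × 47.20/258.15 = 31.45 MJ.

31.4 MJ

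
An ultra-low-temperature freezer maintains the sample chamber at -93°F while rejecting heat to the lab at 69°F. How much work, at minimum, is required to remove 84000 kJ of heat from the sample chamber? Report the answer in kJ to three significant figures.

In absolute terms T_C = 203.71 K and T_H = 293.71 K, so ΔT = 90.00 K.
The reversible limit is COP_R = T_C/ΔT = 2.263, so W_min = Q_C/COP = Q_C·ΔT/T_C.
W_min = 84000 × 90.00/203.71 = 37110 kJ.

37100 kJ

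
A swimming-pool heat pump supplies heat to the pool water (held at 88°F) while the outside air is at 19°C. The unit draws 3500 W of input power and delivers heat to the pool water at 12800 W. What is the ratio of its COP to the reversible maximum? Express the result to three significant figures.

COP_actual = Q̇_H/Ẇ = 12800/3500 = 3.657.
In absolute terms T_C = 292.15 K and T_H = 304.26 K, so ΔT = 12.11 K.
COP_Carnot = T_H/ΔT = 304.26/12.11 = 25.12.
η_II = COP_actual/COP_Carnot = 3.657/25.12 = 0.1456.

0.146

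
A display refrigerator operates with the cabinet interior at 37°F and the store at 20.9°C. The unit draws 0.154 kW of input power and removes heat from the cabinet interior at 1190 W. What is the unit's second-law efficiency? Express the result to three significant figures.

Converting, Q̇_C = 1190 W = 1.190 kW, so COP_actual = Q̇_C/Ẇ = 1.190/0.1540 = 7.727.
In absolute terms T_C = 275.93 K and T_H = 294.05 K, so ΔT = 18.12 K.
COP_Carnot = T_C/ΔT = 275.93/18.12 = 15.23.
η_II = COP_actual/COP_Carnot = 7.727/15.23 = 0.5075.

0.508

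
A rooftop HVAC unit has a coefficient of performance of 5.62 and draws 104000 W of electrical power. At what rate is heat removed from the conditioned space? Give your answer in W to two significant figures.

580000 W

Q̇_C = COP × Ẇ = 5.62 × 104000 = 584500 W.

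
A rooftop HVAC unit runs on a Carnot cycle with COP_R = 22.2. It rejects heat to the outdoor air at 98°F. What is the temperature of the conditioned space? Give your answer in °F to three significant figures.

74.0 °F

For a Carnot refrigerator COP_R = T_C/(T_H − T_C), so T_C = COP·T_H/(1 + COP).
With T_H = 309.82 K, T_C = 22.2 × 309.82/23.20 = 296.46 K.
Converting, 296.46 K = 73.96°F.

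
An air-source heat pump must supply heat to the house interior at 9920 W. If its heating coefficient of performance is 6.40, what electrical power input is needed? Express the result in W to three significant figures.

1550 W

Ẇ = Q̇_H/COP_HP = 9920/6.40 = 1550 W.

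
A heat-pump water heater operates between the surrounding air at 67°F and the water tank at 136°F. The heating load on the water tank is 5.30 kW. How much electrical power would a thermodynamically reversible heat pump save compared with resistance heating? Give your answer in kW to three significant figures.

In absolute terms T_C = 292.59 K and T_H = 330.93 K, so ΔT = 38.33 K.
COP_Carnot = T_H/ΔT = 330.93/38.33 = 8.633.
Resistance heating needs Ẇ_res = Q̇_H = 5.300 kW; the reversible heat pump needs only Ẇ_hp = Q̇_H/COP = 0.6139 kW.
Saving = 5.300 − 0.6139 = 4.686 kW.

4.69 kW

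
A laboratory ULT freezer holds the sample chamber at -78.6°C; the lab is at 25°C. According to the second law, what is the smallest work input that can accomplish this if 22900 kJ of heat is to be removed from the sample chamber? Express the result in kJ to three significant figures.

In absolute terms T_C = 194.55 K and T_H = 298.15 K, so ΔT = 103.6 K.
The reversible limit is COP_R = T_C/ΔT = 1.878, so W_min = Q_C/COP = Q_C·ΔT/T_C.
W_min = 22900 × 103.6/194.55 = 12190 kJ.

12200 kJ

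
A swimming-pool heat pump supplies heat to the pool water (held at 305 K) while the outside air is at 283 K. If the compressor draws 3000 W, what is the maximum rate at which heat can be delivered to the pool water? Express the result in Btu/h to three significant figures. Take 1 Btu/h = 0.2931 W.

142000 Btu/h

The reservoir spacing is ΔT = 305 − 283 = 22.00 K.
COP_Carnot = T_H/ΔT = 305.00/22.00 = 13.86.
Q̇_max = COP_Carnot × Ẇ = 13.86 × 3000 W = 41590 W = 141900 Btu/h.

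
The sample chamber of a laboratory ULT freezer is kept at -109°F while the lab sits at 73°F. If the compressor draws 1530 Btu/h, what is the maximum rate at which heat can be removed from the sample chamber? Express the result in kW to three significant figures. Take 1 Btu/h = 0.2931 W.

In absolute terms T_C = 194.82 K and T_H = 295.93 K, so ΔT = 101.1 K.
COP_Carnot = T_C/ΔT = 194.82/101.1 = 1.927.
Q̇_max = COP_Carnot × Ẇ = 1.927 × 1530 Btu/h = 2948 Btu/h = 0.8640 kW.

0.864 kW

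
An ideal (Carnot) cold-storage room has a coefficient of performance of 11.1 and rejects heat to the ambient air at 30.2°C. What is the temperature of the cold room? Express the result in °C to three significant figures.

For a Carnot refrigerator COP_R = T_C/(T_H − T_C), so T_C = COP·T_H/(1 + COP).
With T_H = 303.35 K, T_C = 11.1 × 303.35/12.10 = 278.28 K.
Converting, 278.28 K = 5.13°C.

5.13 °C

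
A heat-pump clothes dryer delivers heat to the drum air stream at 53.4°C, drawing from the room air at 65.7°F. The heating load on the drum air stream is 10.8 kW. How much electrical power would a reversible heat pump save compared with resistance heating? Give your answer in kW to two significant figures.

9.7 kW

In absolute terms T_C = 291.87 K and T_H = 326.55 K, so ΔT = 34.68 K.
COP_Carnot = T_H/ΔT = 326.55/34.68 = 9.417.
Resistance heating needs Ẇ_res = Q̇_H = 10.80 kW; the reversible heat pump needs only Ẇ_hp = Q̇_H/COP = 1.147 kW.
Saving = 10.80 − 1.147 = 9.653 kW.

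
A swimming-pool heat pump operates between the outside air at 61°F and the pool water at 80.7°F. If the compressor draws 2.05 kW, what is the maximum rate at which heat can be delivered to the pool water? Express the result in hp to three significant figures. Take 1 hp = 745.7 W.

In absolute terms T_C = 289.26 K and T_H = 300.21 K, so ΔT = 10.94 K.
COP_Carnot = T_H/ΔT = 300.21/10.94 = 27.43.
Q̇_max = COP_Carnot × Ẇ = 27.43 × 2.050 kW = 56.23 kW = 75.41 hp.

75.4 hp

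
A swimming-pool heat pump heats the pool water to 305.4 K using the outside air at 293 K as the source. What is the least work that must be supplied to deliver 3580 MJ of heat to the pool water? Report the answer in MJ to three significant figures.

The reservoir spacing is ΔT = 305.4 − 293 = 12.40 K.
The reversible limit is COP_HP = T_H/ΔT = 24.63, so W_min = Q_H/COP = Q_H·ΔT/T_H.
W_min = 3580 × 12.40/305.40 = 145.4 MJ.

145 MJ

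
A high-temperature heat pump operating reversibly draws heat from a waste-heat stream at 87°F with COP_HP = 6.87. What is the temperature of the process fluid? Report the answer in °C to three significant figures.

82.3 °C

COP_HP = T_H/(T_H − T_C) rearranges to T_H = COP·T_C/(COP − 1).
With T_C = 303.71 K, T_H = 6.87 × 303.71/5.870 = 355.44 K.
Converting, 355.44 K = 82.29°C.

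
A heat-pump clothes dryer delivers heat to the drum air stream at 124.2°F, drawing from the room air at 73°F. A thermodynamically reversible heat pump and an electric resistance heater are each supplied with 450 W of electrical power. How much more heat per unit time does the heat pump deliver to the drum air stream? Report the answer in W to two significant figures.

In absolute terms T_C = 295.93 K and T_H = 324.37 K, so ΔT = 28.44 K.
COP_Carnot = T_H/ΔT = 324.37/28.44 = 11.40.
The heat pump delivers Q̇_H = COP × Ẇ = 5132 W; the resistance heater delivers Ẇ = 450.0 W.
Extra = (COP − 1)·Ẇ = 4682 W.

4700 W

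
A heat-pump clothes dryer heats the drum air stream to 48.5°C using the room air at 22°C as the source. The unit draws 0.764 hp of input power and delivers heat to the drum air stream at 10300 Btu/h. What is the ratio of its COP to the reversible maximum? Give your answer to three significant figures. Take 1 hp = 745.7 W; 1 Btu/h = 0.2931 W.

Converting, Q̇_H = 10300 Btu/h = 4.048 hp, so COP_actual = Q̇_H/Ẇ = 4.048/0.7640 = 5.299.
In absolute terms T_C = 295.15 K and T_H = 321.65 K, so ΔT = 26.50 K.
COP_Carnot = T_H/ΔT = 321.65/26.50 = 12.14.
η_II = COP_actual/COP_Carnot = 5.299/12.14 = 0.4366.

0.437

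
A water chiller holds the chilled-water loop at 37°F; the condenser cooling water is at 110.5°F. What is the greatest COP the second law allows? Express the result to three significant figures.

6.76

In absolute terms T_C = 275.93 K and T_H = 316.76 K, so ΔT = 40.83 K.
For a reversible cycle, COP_Carnot = T_C/ΔT = 275.93/40.83 = 6.757.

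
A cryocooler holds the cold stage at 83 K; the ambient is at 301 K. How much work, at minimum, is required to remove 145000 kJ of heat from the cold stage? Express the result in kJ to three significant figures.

The reservoir spacing is ΔT = 301 − 83 = 218.0 K.
The reversible limit is COP_R = T_C/ΔT = 0.3807, so W_min = Q_C/COP = Q_C·ΔT/T_C.
W_min = 145000 × 218.0/83.00 = 380800 kJ.

381000 kJ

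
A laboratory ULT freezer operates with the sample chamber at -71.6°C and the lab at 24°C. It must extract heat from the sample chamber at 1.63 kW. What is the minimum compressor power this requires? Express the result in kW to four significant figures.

0.7731 kW

In absolute terms T_C = 201.55 K and T_H = 297.15 K, so ΔT = 95.60 K.
COP_Carnot = T_C/ΔT = 201.55/95.60 = 2.108.
Ẇ_min = Q̇/COP_Carnot = 1.630/2.108 = 0.7731 kW.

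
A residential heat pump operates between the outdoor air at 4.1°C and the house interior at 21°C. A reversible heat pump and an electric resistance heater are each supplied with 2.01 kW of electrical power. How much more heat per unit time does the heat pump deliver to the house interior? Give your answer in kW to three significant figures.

In absolute terms T_C = 277.25 K and T_H = 294.15 K, so ΔT = 16.90 K.
COP_Carnot = T_H/ΔT = 294.15/16.90 = 17.41.
The heat pump delivers Q̇_H = COP × Ẇ = 34.98 kW; the resistance heater delivers Ẇ = 2.010 kW.
Extra = (COP − 1)·Ẇ = 32.97 kW.

33.0 kW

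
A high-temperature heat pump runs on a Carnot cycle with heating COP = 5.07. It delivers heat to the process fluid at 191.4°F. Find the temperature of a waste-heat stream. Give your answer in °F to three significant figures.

COP_HP = T_H/(T_H − T_C) gives T_H − T_C = T_H/COP.
With T_H = 361.71 K, T_C = 361.71 × (1 − 1/5.07) = 290.36 K.
Converting, 290.36 K = 62.98°F.

63.0 °F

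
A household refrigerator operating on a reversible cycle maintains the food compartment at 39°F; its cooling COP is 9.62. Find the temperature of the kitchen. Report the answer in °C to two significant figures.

33 °C

COP_R = T_C/(T_H − T_C) gives T_H − T_C = T_C/COP.
With T_C = 277.04 K, T_H = 277.04 × (1 + 1/9.62) = 305.84 K.
Converting, 305.84 K = 32.69°C.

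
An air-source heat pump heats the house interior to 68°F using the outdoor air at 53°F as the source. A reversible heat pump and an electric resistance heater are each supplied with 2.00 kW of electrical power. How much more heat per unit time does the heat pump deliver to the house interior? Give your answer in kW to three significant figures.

68.4 kW

In absolute terms T_C = 284.82 K and T_H = 293.15 K, so ΔT = 8.333 K.
COP_Carnot = T_H/ΔT = 293.15/8.333 = 35.18.
The heat pump delivers Q̇_H = COP × Ẇ = 70.36 kW; the resistance heater delivers Ẇ = 2.000 kW.
Extra = (COP − 1)·Ẇ = 68.36 kW.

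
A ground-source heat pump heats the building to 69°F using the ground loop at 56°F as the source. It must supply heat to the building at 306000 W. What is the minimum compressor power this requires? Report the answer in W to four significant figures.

7525 W

In absolute terms T_C = 286.48 K and T_H = 293.71 K, so ΔT = 7.222 K.
COP_Carnot = T_H/ΔT = 293.71/7.222 = 40.67.
Ẇ_min = Q̇/COP_Carnot = 306000/40.67 = 7525 W.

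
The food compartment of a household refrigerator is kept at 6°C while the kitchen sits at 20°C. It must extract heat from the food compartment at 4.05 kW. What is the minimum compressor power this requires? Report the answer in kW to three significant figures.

0.203 kW

In absolute terms T_C = 279.15 K and T_H = 293.15 K, so ΔT = 14.00 K.
COP_Carnot = T_C/ΔT = 279.15/14.00 = 19.94.
Ẇ_min = Q̇/COP_Carnot = 4.050/19.94 = 0.2031 kW.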